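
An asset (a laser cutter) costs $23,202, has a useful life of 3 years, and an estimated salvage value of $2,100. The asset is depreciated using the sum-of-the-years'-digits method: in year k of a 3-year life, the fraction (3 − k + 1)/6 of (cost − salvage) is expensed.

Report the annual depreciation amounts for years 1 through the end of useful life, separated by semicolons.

$10,551; $7,034; $3,517

Depreciable base = $23,202 − $2,100 = $21,102.
Sum of the years' digits = 3+2+1 = 6.
Year 1: $21,102 × 3/6 = $10,551. Book value $12,651.
Year 2: $21,102 × 2/6 = $7,034. Book value $5,617.
Year 3: $21,102 × 1/6 = $3,517. Book value $2,100.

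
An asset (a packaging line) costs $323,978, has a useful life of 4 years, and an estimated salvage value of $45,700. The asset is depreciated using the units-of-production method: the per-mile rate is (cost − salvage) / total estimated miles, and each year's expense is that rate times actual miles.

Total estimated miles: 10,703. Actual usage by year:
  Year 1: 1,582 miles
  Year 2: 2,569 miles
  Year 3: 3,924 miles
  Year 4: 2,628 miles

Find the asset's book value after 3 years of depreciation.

Depreciable base = $323,978 − $45,700 = $278,278.
Rate = $278,278 / 10,703 miles = $26 per mile.
Year 1: 1,582 × $26 = $41,132. Book value $282,846.
Year 2: 2,569 × $26 = $66,794. Book value $216,052.
Year 3: 3,924 × $26 = $102,024. Book value $114,028.

$114,028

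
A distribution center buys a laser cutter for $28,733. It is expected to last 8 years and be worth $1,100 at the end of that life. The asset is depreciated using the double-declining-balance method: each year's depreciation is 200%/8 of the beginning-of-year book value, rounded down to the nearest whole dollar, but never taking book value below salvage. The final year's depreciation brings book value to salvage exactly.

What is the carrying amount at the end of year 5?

Depreciable base = $28,733 − $1,100 = $27,633.
Year 1: ⌊$28,733 × 200%/8⌋ = $7,183. Book value $21,550.
Year 2: ⌊$21,550 × 200%/8⌋ = $5,387. Book value $16,163.
Year 3: ⌊$16,163 × 200%/8⌋ = $4,040. Book value $12,123.
Year 4: ⌊$12,123 × 200%/8⌋ = $3,030. Book value $9,093.
Year 5: ⌊$9,093 × 200%/8⌋ = $2,273. Book value $6,820.

$6,820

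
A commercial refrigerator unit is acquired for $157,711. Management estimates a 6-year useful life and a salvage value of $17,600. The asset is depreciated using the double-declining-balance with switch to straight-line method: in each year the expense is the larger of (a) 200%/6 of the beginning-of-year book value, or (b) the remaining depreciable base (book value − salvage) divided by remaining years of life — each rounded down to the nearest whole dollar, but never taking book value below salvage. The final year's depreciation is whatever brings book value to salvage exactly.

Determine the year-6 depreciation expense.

Depreciable base = $157,711 − $17,600 = $140,111.
Year 1: DB = ⌊$157,711 × 200%/6⌋ = $52,570; SL = ⌊$140,111/6⌋ = $23,351 → take DB $52,570. Book value $105,141.
Year 2: DB = ⌊$105,141 × 200%/6⌋ = $35,047; SL = ⌊$87,541/5⌋ = $17,508 → take DB $35,047. Book value $70,094.
Year 3: DB = ⌊$70,094 × 200%/6⌋ = $23,364; SL = ⌊$52,494/4⌋ = $13,123 → take DB $23,364. Book value $46,730.
Year 4: DB = ⌊$46,730 × 200%/6⌋ = $15,576; SL = ⌊$29,130/3⌋ = $9,710 → take DB $15,576. Book value $31,154.
Year 5: DB = ⌊$31,154 × 200%/6⌋ = $10,384; SL = ⌊$13,554/2⌋ = $6,777 → take DB $10,384. Book value $20,770.
Year 6 (final): $20,770 − $17,600 = $3,170. Book value $17,600.

$3,170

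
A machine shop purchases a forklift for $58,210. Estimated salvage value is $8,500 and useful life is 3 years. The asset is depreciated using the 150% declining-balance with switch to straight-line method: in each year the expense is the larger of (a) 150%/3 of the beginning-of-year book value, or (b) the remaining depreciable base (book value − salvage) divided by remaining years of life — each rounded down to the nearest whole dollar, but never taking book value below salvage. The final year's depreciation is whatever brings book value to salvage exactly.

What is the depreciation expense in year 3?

Depreciable base = $58,210 − $8,500 = $49,710.
Year 1: DB = ⌊$58,210 × 150%/3⌋ = $29,105; SL = ⌊$49,710/3⌋ = $16,570 → take DB $29,105. Book value $29,105.
Year 2: DB = ⌊$29,105 × 150%/3⌋ = $14,552; SL = ⌊$20,605/2⌋ = $10,302 → take DB $14,552. Book value $14,553.
Year 3 (final): $14,553 − $8,500 = $6,053. Book value $8,500.

$6,053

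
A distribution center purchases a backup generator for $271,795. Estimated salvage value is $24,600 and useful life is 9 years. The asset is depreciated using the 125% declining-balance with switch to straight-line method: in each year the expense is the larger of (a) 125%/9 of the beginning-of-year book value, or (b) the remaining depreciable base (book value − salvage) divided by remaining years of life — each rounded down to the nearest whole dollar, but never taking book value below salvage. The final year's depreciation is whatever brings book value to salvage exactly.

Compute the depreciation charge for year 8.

Depreciable base = $271,795 − $24,600 = $247,195.
Year 1: DB = ⌊$271,795 × 125%/9⌋ = $37,749; SL = ⌊$247,195/9⌋ = $27,466 → take DB $37,749. Book value $234,046.
Year 2: DB = ⌊$234,046 × 125%/9⌋ = $32,506; SL = ⌊$209,446/8⌋ = $26,180 → take DB $32,506. Book value $201,540.
Year 3: DB = ⌊$201,540 × 125%/9⌋ = $27,991; SL = ⌊$176,940/7⌋ = $25,277 → take DB $27,991. Book value $173,549.
Year 4: DB = ⌊$173,549 × 125%/9⌋ = $24,104; SL = ⌊$148,949/6⌋ = $24,824 → take SL $24,824. Book value $148,725.
Year 5: DB = ⌊$148,725 × 125%/9⌋ = $20,656; SL = ⌊$124,125/5⌋ = $24,825 → take SL $24,825. Book value $123,900.
Year 6: DB = ⌊$123,900 × 125%/9⌋ = $17,208; SL = ⌊$99,300/4⌋ = $24,825 → take SL $24,825. Book value $99,075.
Year 7: DB = ⌊$99,075 × 125%/9⌋ = $13,760; SL = ⌊$74,475/3⌋ = $24,825 → take SL $24,825. Book value $74,250.
Year 8: DB = ⌊$74,250 × 125%/9⌋ = $10,312; SL = ⌊$49,650/2⌋ = $24,825 → take SL $24,825. Book value $49,425.

$24,825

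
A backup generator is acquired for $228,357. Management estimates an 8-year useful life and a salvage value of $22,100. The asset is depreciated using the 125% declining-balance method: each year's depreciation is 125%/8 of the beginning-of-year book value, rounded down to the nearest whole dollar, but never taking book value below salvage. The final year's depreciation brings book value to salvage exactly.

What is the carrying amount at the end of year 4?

$115,739

Depreciable base = $228,357 − $22,100 = $206,257.
Year 1: ⌊$228,357 × 125%/8⌋ = $35,680. Book value $192,677.
Year 2: ⌊$192,677 × 125%/8⌋ = $30,105. Book value $162,572.
Year 3: ⌊$162,572 × 125%/8⌋ = $25,401. Book value $137,171.
Year 4: ⌊$137,171 × 125%/8⌋ = $21,432. Book value $115,739.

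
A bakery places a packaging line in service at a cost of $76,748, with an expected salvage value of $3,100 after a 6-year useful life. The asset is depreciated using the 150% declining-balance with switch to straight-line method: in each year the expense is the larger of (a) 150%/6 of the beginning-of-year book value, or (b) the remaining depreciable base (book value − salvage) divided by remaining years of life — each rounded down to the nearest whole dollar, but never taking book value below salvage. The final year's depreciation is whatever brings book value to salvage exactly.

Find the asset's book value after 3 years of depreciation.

Depreciable base = $76,748 − $3,100 = $73,648.
Year 1: DB = ⌊$76,748 × 150%/6⌋ = $19,187; SL = ⌊$73,648/6⌋ = $12,274 → take DB $19,187. Book value $57,561.
Year 2: DB = ⌊$57,561 × 150%/6⌋ = $14,390; SL = ⌊$54,461/5⌋ = $10,892 → take DB $14,390. Book value $43,171.
Year 3: DB = ⌊$43,171 × 150%/6⌋ = $10,792; SL = ⌊$40,071/4⌋ = $10,017 → take DB $10,792. Book value $32,379.

$32,379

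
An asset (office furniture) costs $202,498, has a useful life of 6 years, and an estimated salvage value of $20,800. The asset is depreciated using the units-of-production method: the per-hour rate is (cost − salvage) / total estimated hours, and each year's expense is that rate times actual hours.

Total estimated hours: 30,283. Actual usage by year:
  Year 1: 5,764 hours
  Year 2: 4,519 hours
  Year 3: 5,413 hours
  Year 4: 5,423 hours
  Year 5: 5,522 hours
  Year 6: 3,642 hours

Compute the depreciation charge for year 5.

$33,132

Depreciable base = $202,498 − $20,800 = $181,698.
Rate = $181,698 / 30,283 hours = $6 per hour.
Year 1: 5,764 × $6 = $34,584. Book value $167,914.
Year 2: 4,519 × $6 = $27,114. Book value $140,800.
Year 3: 5,413 × $6 = $32,478. Book value $108,322.
Year 4: 5,423 × $6 = $32,538. Book value $75,784.
Year 5: 5,522 × $6 = $33,132. Book value $42,652.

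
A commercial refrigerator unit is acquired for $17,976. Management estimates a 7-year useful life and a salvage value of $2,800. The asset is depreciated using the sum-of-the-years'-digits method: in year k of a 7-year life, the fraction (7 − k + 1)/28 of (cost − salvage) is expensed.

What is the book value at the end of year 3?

$8,220

Depreciable base = $17,976 − $2,800 = $15,176.
Sum of the years' digits = 7+6+5+4+3+2+1 = 28.
Year 1: $15,176 × 7/28 = $3,794. Book value $14,182.
Year 2: $15,176 × 6/28 = $3,252. Book value $10,930.
Year 3: $15,176 × 5/28 = $2,710. Book value $8,220.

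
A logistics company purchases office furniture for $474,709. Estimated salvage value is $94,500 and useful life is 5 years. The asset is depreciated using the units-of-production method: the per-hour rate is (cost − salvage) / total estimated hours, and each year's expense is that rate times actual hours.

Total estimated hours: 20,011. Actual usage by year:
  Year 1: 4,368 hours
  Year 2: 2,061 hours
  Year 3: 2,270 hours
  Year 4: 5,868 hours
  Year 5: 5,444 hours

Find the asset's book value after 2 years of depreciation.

$352,558

Depreciable base = $474,709 − $94,500 = $380,209.
Rate = $380,209 / 20,011 hours = $19 per hour.
Year 1: 4,368 × $19 = $82,992. Book value $391,717.
Year 2: 2,061 × $19 = $39,159. Book value $352,558.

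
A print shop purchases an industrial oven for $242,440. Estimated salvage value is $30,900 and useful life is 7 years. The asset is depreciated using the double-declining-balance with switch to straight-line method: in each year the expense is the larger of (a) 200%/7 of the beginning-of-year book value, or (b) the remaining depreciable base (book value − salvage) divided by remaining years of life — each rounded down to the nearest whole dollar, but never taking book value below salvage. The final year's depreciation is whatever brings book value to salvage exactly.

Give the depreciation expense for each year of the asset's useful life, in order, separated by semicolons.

Depreciable base = $242,440 − $30,900 = $211,540.
Year 1: DB = ⌊$242,440 × 200%/7⌋ = $69,268; SL = ⌊$211,540/7⌋ = $30,220 → take DB $69,268. Book value $173,172.
Year 2: DB = ⌊$173,172 × 200%/7⌋ = $49,477; SL = ⌊$142,272/6⌋ = $23,712 → take DB $49,477. Book value $123,695.
Year 3: DB = ⌊$123,695 × 200%/7⌋ = $35,341; SL = ⌊$92,795/5⌋ = $18,559 → take DB $35,341. Book value $88,354.
Year 4: DB = ⌊$88,354 × 200%/7⌋ = $25,244; SL = ⌊$57,454/4⌋ = $14,363 → take DB $25,244. Book value $63,110.
Year 5: DB = ⌊$63,110 × 200%/7⌋ = $18,031; SL = ⌊$32,210/3⌋ = $10,736 → take DB $18,031. Book value $45,079.
Year 6: DB = ⌊$45,079 × 200%/7⌋ = $12,879; SL = ⌊$14,179/2⌋ = $7,089 → take DB $12,879. Book value $32,200.
Year 7 (final): $32,200 − $30,900 = $1,300. Book value $30,900.

$69,268; $49,477; $35,341; $25,244; $18,031; $12,879; $1,300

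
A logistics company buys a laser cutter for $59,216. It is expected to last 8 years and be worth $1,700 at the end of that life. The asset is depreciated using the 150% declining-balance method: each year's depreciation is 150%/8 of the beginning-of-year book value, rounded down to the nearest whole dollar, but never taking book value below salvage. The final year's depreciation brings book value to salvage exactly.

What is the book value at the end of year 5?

$20,969

Depreciable base = $59,216 − $1,700 = $57,516.
Year 1: ⌊$59,216 × 150%/8⌋ = $11,103. Book value $48,113.
Year 2: ⌊$48,113 × 150%/8⌋ = $9,021. Book value $39,092.
Year 3: ⌊$39,092 × 150%/8⌋ = $7,329. Book value $31,763.
Year 4: ⌊$31,763 × 150%/8⌋ = $5,955. Book value $25,808.
Year 5: ⌊$25,808 × 150%/8⌋ = $4,839. Book value $20,969.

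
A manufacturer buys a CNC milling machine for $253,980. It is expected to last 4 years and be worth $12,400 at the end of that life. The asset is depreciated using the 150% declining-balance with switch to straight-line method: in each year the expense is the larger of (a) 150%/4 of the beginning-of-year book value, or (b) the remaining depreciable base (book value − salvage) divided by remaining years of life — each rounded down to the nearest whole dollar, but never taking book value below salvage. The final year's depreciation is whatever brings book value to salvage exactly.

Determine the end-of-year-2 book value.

$99,212

Depreciable base = $253,980 − $12,400 = $241,580.
Year 1: DB = ⌊$253,980 × 150%/4⌋ = $95,242; SL = ⌊$241,580/4⌋ = $60,395 → take DB $95,242. Book value $158,738.
Year 2: DB = ⌊$158,738 × 150%/4⌋ = $59,526; SL = ⌊$146,338/3⌋ = $48,779 → take DB $59,526. Book value $99,212.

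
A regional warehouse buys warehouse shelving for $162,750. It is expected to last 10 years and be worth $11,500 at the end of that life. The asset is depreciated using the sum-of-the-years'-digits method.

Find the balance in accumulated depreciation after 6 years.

$123,750

Depreciable base = $162,750 − $11,500 = $151,250.
Sum of the years' digits = 10+9+8+7+6+5+4+3+2+1 = 55.
Year 1: $151,250 × 10/55 = $27,500. Book value $135,250.
Year 2: $151,250 × 9/55 = $24,750. Book value $110,500.
Year 3: $151,250 × 8/55 = $22,000. Book value $88,500.
Year 4: $151,250 × 7/55 = $19,250. Book value $69,250.
Year 5: $151,250 × 6/55 = $16,500. Book value $52,750.
Year 6: $151,250 × 5/55 = $13,750. Book value $39,000.
Accumulated through year 6 = $162,750 − $39,000 = $123,750.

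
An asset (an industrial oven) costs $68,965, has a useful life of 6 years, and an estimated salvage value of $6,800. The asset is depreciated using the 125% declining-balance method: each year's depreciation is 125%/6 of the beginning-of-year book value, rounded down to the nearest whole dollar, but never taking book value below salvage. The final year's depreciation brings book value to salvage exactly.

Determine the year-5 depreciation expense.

Depreciable base = $68,965 − $6,800 = $62,165.
Year 1: ⌊$68,965 × 125%/6⌋ = $14,367. Book value $54,598.
Year 2: ⌊$54,598 × 125%/6⌋ = $11,374. Book value $43,224.
Year 3: ⌊$43,224 × 125%/6⌋ = $9,005. Book value $34,219.
Year 4: ⌊$34,219 × 125%/6⌋ = $7,128. Book value $27,091.
Year 5: ⌊$27,091 × 125%/6⌋ = $5,643. Book value $21,448.

$5,643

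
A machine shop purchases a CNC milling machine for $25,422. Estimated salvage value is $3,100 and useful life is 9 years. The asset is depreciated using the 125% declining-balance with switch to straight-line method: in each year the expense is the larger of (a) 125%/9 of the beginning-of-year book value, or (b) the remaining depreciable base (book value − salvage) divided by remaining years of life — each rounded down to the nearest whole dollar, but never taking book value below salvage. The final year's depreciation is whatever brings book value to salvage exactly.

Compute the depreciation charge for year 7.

Depreciable base = $25,422 − $3,100 = $22,322.
Year 1: DB = ⌊$25,422 × 125%/9⌋ = $3,530; SL = ⌊$22,322/9⌋ = $2,480 → take DB $3,530. Book value $21,892.
Year 2: DB = ⌊$21,892 × 125%/9⌋ = $3,040; SL = ⌊$18,792/8⌋ = $2,349 → take DB $3,040. Book value $18,852.
Year 3: DB = ⌊$18,852 × 125%/9⌋ = $2,618; SL = ⌊$15,752/7⌋ = $2,250 → take DB $2,618. Book value $16,234.
Year 4: DB = ⌊$16,234 × 125%/9⌋ = $2,254; SL = ⌊$13,134/6⌋ = $2,189 → take DB $2,254. Book value $13,980.
Year 5: DB = ⌊$13,980 × 125%/9⌋ = $1,941; SL = ⌊$10,880/5⌋ = $2,176 → take SL $2,176. Book value $11,804.
Year 6: DB = ⌊$11,804 × 125%/9⌋ = $1,639; SL = ⌊$8,704/4⌋ = $2,176 → take SL $2,176. Book value $9,628.
Year 7: DB = ⌊$9,628 × 125%/9⌋ = $1,337; SL = ⌊$6,528/3⌋ = $2,176 → take SL $2,176. Book value $7,452.

$2,176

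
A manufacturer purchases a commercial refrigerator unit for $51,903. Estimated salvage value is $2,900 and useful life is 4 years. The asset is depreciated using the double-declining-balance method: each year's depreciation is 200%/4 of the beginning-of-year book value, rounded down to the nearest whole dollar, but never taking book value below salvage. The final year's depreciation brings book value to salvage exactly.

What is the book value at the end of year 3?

$6,488

Depreciable base = $51,903 − $2,900 = $49,003.
Year 1: ⌊$51,903 × 200%/4⌋ = $25,951. Book value $25,952.
Year 2: ⌊$25,952 × 200%/4⌋ = $12,976. Book value $12,976.
Year 3: ⌊$12,976 × 200%/4⌋ = $6,488. Book value $6,488.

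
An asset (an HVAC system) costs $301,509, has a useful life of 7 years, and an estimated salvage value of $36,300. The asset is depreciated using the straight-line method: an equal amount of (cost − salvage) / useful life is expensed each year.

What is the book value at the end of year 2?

$225,735

Depreciable base = $301,509 − $36,300 = $265,209.
Annual expense = $265,209 / 7 = $37,887.
End of year 1: book value $263,622.
End of year 2: book value $225,735.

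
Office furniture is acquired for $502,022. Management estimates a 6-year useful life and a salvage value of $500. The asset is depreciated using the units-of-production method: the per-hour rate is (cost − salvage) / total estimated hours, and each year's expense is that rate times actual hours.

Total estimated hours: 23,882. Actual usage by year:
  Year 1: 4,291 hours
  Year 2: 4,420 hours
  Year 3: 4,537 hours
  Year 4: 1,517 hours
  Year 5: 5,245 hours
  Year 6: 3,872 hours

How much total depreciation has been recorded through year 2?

Depreciable base = $502,022 − $500 = $501,522.
Rate = $501,522 / 23,882 hours = $21 per hour.
Year 1: 4,291 × $21 = $90,111. Book value $411,911.
Year 2: 4,420 × $21 = $92,820. Book value $319,091.
Accumulated through year 2 = $502,022 − $319,091 = $182,931.

$182,931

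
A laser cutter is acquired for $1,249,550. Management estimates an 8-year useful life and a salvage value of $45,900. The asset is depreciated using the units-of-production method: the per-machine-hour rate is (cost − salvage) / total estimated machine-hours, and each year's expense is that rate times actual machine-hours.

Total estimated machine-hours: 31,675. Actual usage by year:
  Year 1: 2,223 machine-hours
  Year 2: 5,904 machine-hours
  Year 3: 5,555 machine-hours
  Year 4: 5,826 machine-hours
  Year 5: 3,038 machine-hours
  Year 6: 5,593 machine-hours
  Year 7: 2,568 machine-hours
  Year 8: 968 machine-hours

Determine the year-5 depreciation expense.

Depreciable base = $1,249,550 − $45,900 = $1,203,650.
Rate = $1,203,650 / 31,675 machine-hours = $38 per machine-hour.
Year 1: 2,223 × $38 = $84,474. Book value $1,165,076.
Year 2: 5,904 × $38 = $224,352. Book value $940,724.
Year 3: 5,555 × $38 = $211,090. Book value $729,634.
Year 4: 5,826 × $38 = $221,388. Book value $508,246.
Year 5: 3,038 × $38 = $115,444. Book value $392,802.

$115,444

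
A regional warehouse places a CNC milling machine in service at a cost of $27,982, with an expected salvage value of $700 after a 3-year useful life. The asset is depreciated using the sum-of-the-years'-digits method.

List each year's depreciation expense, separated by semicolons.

Depreciable base = $27,982 − $700 = $27,282.
Sum of the years' digits = 3+2+1 = 6.
Year 1: $27,282 × 3/6 = $13,641. Book value $14,341.
Year 2: $27,282 × 2/6 = $9,094. Book value $5,247.
Year 3: $27,282 × 1/6 = $4,547. Book value $700.

$13,641; $9,094; $4,547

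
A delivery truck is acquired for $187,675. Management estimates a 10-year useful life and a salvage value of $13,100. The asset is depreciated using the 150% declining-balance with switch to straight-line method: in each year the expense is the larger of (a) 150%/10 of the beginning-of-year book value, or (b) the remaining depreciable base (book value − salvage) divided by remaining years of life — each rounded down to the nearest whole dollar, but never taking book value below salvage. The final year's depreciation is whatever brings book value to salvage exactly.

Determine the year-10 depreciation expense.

Depreciable base = $187,675 − $13,100 = $174,575.
Year 1: DB = ⌊$187,675 × 150%/10⌋ = $28,151; SL = ⌊$174,575/10⌋ = $17,457 → take DB $28,151. Book value $159,524.
Year 2: DB = ⌊$159,524 × 150%/10⌋ = $23,928; SL = ⌊$146,424/9⌋ = $16,269 → take DB $23,928. Book value $135,596.
Year 3: DB = ⌊$135,596 × 150%/10⌋ = $20,339; SL = ⌊$122,496/8⌋ = $15,312 → take DB $20,339. Book value $115,257.
Year 4: DB = ⌊$115,257 × 150%/10⌋ = $17,288; SL = ⌊$102,157/7⌋ = $14,593 → take DB $17,288. Book value $97,969.
Year 5: DB = ⌊$97,969 × 150%/10⌋ = $14,695; SL = ⌊$84,869/6⌋ = $14,144 → take DB $14,695. Book value $83,274.
Year 6: DB = ⌊$83,274 × 150%/10⌋ = $12,491; SL = ⌊$70,174/5⌋ = $14,034 → take SL $14,034. Book value $69,240.
Year 7: DB = ⌊$69,240 × 150%/10⌋ = $10,386; SL = ⌊$56,140/4⌋ = $14,035 → take SL $14,035. Book value $55,205.
Year 8: DB = ⌊$55,205 × 150%/10⌋ = $8,280; SL = ⌊$42,105/3⌋ = $14,035 → take SL $14,035. Book value $41,170.
Year 9: DB = ⌊$41,170 × 150%/10⌋ = $6,175; SL = ⌊$28,070/2⌋ = $14,035 → take SL $14,035. Book value $27,135.
Year 10 (final): $27,135 − $13,100 = $14,035. Book value $13,100.

$14,035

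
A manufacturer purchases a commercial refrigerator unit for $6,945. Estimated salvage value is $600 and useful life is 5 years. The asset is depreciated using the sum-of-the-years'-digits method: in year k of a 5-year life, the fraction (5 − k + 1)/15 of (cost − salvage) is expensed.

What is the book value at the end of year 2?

Depreciable base = $6,945 − $600 = $6,345.
Sum of the years' digits = 5+4+3+2+1 = 15.
Year 1: $6,345 × 5/15 = $2,115. Book value $4,830.
Year 2: $6,345 × 4/15 = $1,692. Book value $3,138.

$3,138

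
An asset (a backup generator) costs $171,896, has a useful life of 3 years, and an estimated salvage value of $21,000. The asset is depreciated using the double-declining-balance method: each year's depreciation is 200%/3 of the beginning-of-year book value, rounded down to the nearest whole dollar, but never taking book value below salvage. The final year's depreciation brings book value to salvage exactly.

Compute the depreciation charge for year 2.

Depreciable base = $171,896 − $21,000 = $150,896.
Year 1: ⌊$171,896 × 200%/3⌋ = $114,597. Book value $57,299.
Year 2: ⌊$57,299 × 200%/3⌋ = $38,199, capped at $36,299. Book value $21,000.

$36,299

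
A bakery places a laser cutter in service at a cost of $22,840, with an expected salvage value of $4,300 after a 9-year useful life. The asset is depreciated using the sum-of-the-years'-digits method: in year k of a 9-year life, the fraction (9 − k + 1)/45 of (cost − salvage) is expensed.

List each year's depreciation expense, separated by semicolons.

$3,708; $3,296; $2,884; $2,472; $2,060; $1,648; $1,236; $824; $412

Depreciable base = $22,840 − $4,300 = $18,540.
Sum of the years' digits = 9+8+7+6+5+4+3+2+1 = 45.
Year 1: $18,540 × 9/45 = $3,708. Book value $19,132.
Year 2: $18,540 × 8/45 = $3,296. Book value $15,836.
Year 3: $18,540 × 7/45 = $2,884. Book value $12,952.
Year 4: $18,540 × 6/45 = $2,472. Book value $10,480.
Year 5: $18,540 × 5/45 = $2,060. Book value $8,420.
Year 6: $18,540 × 4/45 = $1,648. Book value $6,772.
Year 7: $18,540 × 3/45 = $1,236. Book value $5,536.
Year 8: $18,540 × 2/45 = $824. Book value $4,712.
Year 9: $18,540 × 1/45 = $412. Book value $4,300.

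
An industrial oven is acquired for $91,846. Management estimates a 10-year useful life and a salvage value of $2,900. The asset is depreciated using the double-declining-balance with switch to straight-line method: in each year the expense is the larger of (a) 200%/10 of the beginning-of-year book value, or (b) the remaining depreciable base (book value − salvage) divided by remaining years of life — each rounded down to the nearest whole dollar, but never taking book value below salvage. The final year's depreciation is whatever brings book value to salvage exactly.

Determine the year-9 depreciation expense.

$5,295

Depreciable base = $91,846 − $2,900 = $88,946.
Year 1: DB = ⌊$91,846 × 200%/10⌋ = $18,369; SL = ⌊$88,946/10⌋ = $8,894 → take DB $18,369. Book value $73,477.
Year 2: DB = ⌊$73,477 × 200%/10⌋ = $14,695; SL = ⌊$70,577/9⌋ = $7,841 → take DB $14,695. Book value $58,782.
Year 3: DB = ⌊$58,782 × 200%/10⌋ = $11,756; SL = ⌊$55,882/8⌋ = $6,985 → take DB $11,756. Book value $47,026.
Year 4: DB = ⌊$47,026 × 200%/10⌋ = $9,405; SL = ⌊$44,126/7⌋ = $6,303 → take DB $9,405. Book value $37,621.
Year 5: DB = ⌊$37,621 × 200%/10⌋ = $7,524; SL = ⌊$34,721/6⌋ = $5,786 → take DB $7,524. Book value $30,097.
Year 6: DB = ⌊$30,097 × 200%/10⌋ = $6,019; SL = ⌊$27,197/5⌋ = $5,439 → take DB $6,019. Book value $24,078.
Year 7: DB = ⌊$24,078 × 200%/10⌋ = $4,815; SL = ⌊$21,178/4⌋ = $5,294 → take SL $5,294. Book value $18,784.
Year 8: DB = ⌊$18,784 × 200%/10⌋ = $3,756; SL = ⌊$15,884/3⌋ = $5,294 → take SL $5,294. Book value $13,490.
Year 9: DB = ⌊$13,490 × 200%/10⌋ = $2,698; SL = ⌊$10,590/2⌋ = $5,295 → take SL $5,295. Book value $8,195.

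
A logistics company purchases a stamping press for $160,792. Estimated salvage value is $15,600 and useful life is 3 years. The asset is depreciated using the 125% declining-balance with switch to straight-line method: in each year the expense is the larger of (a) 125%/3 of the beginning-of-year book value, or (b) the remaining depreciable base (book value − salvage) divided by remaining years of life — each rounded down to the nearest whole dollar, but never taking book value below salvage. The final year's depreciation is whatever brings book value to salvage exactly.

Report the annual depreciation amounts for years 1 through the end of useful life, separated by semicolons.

Depreciable base = $160,792 − $15,600 = $145,192.
Year 1: DB = ⌊$160,792 × 125%/3⌋ = $66,996; SL = ⌊$145,192/3⌋ = $48,397 → take DB $66,996. Book value $93,796.
Year 2: DB = ⌊$93,796 × 125%/3⌋ = $39,081; SL = ⌊$78,196/2⌋ = $39,098 → take SL $39,098. Book value $54,698.
Year 3 (final): $54,698 − $15,600 = $39,098. Book value $15,600.

$66,996; $39,098; $39,098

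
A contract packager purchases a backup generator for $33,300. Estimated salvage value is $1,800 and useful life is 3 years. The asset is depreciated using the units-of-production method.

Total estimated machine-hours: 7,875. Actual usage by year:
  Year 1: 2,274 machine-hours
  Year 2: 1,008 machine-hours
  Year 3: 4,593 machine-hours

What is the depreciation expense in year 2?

$4,032

Depreciable base = $33,300 − $1,800 = $31,500.
Rate = $31,500 / 7,875 machine-hours = $4 per machine-hour.
Year 1: 2,274 × $4 = $9,096. Book value $24,204.
Year 2: 1,008 × $4 = $4,032. Book value $20,172.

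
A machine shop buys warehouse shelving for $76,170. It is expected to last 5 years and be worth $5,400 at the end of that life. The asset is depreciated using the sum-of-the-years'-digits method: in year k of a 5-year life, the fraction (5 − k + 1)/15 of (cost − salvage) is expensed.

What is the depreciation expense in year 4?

Depreciable base = $76,170 − $5,400 = $70,770.
Sum of the years' digits = 5+4+3+2+1 = 15.
Year 1: $70,770 × 5/15 = $23,590. Book value $52,580.
Year 2: $70,770 × 4/15 = $18,872. Book value $33,708.
Year 3: $70,770 × 3/15 = $14,154. Book value $19,554.
Year 4: $70,770 × 2/15 = $9,436. Book value $10,118.

$9,436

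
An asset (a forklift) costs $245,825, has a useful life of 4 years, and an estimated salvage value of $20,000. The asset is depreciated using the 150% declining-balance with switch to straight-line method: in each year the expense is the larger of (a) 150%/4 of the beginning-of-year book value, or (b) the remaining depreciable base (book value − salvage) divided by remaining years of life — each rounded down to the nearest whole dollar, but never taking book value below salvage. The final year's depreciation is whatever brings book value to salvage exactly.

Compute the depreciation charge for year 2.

$57,615

Depreciable base = $245,825 − $20,000 = $225,825.
Year 1: DB = ⌊$245,825 × 150%/4⌋ = $92,184; SL = ⌊$225,825/4⌋ = $56,456 → take DB $92,184. Book value $153,641.
Year 2: DB = ⌊$153,641 × 150%/4⌋ = $57,615; SL = ⌊$133,641/3⌋ = $44,547 → take DB $57,615. Book value $96,026.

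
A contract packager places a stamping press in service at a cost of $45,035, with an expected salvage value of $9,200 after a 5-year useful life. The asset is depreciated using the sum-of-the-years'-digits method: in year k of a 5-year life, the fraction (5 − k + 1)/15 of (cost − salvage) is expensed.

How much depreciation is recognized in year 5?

$2,389

Depreciable base = $45,035 − $9,200 = $35,835.
Sum of the years' digits = 5+4+3+2+1 = 15.
Year 1: $35,835 × 5/15 = $11,945. Book value $33,090.
Year 2: $35,835 × 4/15 = $9,556. Book value $23,534.
Year 3: $35,835 × 3/15 = $7,167. Book value $16,367.
Year 4: $35,835 × 2/15 = $4,778. Book value $11,589.
Year 5: $35,835 × 1/15 = $2,389. Book value $9,200.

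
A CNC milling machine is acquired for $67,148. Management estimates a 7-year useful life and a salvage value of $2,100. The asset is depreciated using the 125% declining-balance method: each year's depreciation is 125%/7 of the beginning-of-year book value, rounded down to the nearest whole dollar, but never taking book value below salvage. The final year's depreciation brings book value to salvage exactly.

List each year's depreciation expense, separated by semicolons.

Depreciable base = $67,148 − $2,100 = $65,048.
Year 1: ⌊$67,148 × 125%/7⌋ = $11,990. Book value $55,158.
Year 2: ⌊$55,158 × 125%/7⌋ = $9,849. Book value $45,309.
Year 3: ⌊$45,309 × 125%/7⌋ = $8,090. Book value $37,219.
Year 4: ⌊$37,219 × 125%/7⌋ = $6,646. Book value $30,573.
Year 5: ⌊$30,573 × 125%/7⌋ = $5,459. Book value $25,114.
Year 6: ⌊$25,114 × 125%/7⌋ = $4,484. Book value $20,630.
Year 7 (final): $20,630 − $2,100 = $18,530. Book value $2,100.

$11,990; $9,849; $8,090; $6,646; $5,459; $4,484; $18,530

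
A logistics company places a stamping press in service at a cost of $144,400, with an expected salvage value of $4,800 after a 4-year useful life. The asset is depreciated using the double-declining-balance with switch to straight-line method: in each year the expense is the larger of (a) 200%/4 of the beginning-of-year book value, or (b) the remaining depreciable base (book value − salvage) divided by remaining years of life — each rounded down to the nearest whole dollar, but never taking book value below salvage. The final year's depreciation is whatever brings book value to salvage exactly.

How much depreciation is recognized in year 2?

Depreciable base = $144,400 − $4,800 = $139,600.
Year 1: DB = ⌊$144,400 × 200%/4⌋ = $72,200; SL = ⌊$139,600/4⌋ = $34,900 → take DB $72,200. Book value $72,200.
Year 2: DB = ⌊$72,200 × 200%/4⌋ = $36,100; SL = ⌊$67,400/3⌋ = $22,466 → take DB $36,100. Book value $36,100.

$36,100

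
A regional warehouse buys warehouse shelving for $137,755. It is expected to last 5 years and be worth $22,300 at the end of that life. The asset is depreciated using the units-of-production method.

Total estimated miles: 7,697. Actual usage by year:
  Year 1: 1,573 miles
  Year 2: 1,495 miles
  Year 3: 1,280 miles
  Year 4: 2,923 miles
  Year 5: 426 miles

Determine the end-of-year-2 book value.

Depreciable base = $137,755 − $22,300 = $115,455.
Rate = $115,455 / 7,697 miles = $15 per mile.
Year 1: 1,573 × $15 = $23,595. Book value $114,160.
Year 2: 1,495 × $15 = $22,425. Book value $91,735.

$91,735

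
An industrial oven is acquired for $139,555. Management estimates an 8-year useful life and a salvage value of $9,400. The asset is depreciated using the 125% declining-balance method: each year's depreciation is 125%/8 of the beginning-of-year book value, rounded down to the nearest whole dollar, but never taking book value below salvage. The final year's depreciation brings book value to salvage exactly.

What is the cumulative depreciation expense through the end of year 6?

Depreciable base = $139,555 − $9,400 = $130,155.
Year 1: ⌊$139,555 × 125%/8⌋ = $21,805. Book value $117,750.
Year 2: ⌊$117,750 × 125%/8⌋ = $18,398. Book value $99,352.
Year 3: ⌊$99,352 × 125%/8⌋ = $15,523. Book value $83,829.
Year 4: ⌊$83,829 × 125%/8⌋ = $13,098. Book value $70,731.
Year 5: ⌊$70,731 × 125%/8⌋ = $11,051. Book value $59,680.
Year 6: ⌊$59,680 × 125%/8⌋ = $9,325. Book value $50,355.
Accumulated through year 6 = $139,555 − $50,355 = $89,200.

$89,200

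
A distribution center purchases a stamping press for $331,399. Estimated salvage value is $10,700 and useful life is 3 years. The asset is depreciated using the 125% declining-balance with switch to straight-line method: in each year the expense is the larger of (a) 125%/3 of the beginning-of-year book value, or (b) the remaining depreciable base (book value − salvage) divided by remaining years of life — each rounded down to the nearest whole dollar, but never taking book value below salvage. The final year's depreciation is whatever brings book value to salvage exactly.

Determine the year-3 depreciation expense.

Depreciable base = $331,399 − $10,700 = $320,699.
Year 1: DB = ⌊$331,399 × 125%/3⌋ = $138,082; SL = ⌊$320,699/3⌋ = $106,899 → take DB $138,082. Book value $193,317.
Year 2: DB = ⌊$193,317 × 125%/3⌋ = $80,548; SL = ⌊$182,617/2⌋ = $91,308 → take SL $91,308. Book value $102,009.
Year 3 (final): $102,009 − $10,700 = $91,309. Book value $10,700.

$91,309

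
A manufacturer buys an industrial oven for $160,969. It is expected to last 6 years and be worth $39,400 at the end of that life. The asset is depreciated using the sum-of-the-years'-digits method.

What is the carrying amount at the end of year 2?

Depreciable base = $160,969 − $39,400 = $121,569.
Sum of the years' digits = 6+5+4+3+2+1 = 21.
Year 1: $121,569 × 6/21 = $34,734. Book value $126,235.
Year 2: $121,569 × 5/21 = $28,945. Book value $97,290.

$97,290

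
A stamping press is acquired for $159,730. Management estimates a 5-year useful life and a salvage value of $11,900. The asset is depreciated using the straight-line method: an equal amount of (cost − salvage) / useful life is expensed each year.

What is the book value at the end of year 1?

Depreciable base = $159,730 − $11,900 = $147,830.
Annual expense = $147,830 / 5 = $29,566.
End of year 1: book value $130,164.

$130,164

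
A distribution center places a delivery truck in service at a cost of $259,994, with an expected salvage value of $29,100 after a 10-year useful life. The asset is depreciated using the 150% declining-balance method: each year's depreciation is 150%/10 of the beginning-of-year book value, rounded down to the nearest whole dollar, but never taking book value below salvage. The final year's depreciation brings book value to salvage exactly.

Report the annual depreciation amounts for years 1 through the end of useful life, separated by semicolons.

Depreciable base = $259,994 − $29,100 = $230,894.
Year 1: ⌊$259,994 × 150%/10⌋ = $38,999. Book value $220,995.
Year 2: ⌊$220,995 × 150%/10⌋ = $33,149. Book value $187,846.
Year 3: ⌊$187,846 × 150%/10⌋ = $28,176. Book value $159,670.
Year 4: ⌊$159,670 × 150%/10⌋ = $23,950. Book value $135,720.
Year 5: ⌊$135,720 × 150%/10⌋ = $20,358. Book value $115,362.
Year 6: ⌊$115,362 × 150%/10⌋ = $17,304. Book value $98,058.
Year 7: ⌊$98,058 × 150%/10⌋ = $14,708. Book value $83,350.
Year 8: ⌊$83,350 × 150%/10⌋ = $12,502. Book value $70,848.
Year 9: ⌊$70,848 × 150%/10⌋ = $10,627. Book value $60,221.
Year 10 (final): $60,221 − $29,100 = $31,121. Book value $29,100.

$38,999; $33,149; $28,176; $23,950; $20,358; $17,304; $14,708; $12,502; $10,627; $31,121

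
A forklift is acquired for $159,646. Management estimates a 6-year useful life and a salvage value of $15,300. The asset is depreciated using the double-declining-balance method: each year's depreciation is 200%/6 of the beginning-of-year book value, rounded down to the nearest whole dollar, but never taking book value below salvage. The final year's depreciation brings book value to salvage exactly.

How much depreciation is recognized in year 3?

$23,651

Depreciable base = $159,646 − $15,300 = $144,346.
Year 1: ⌊$159,646 × 200%/6⌋ = $53,215. Book value $106,431.
Year 2: ⌊$106,431 × 200%/6⌋ = $35,477. Book value $70,954.
Year 3: ⌊$70,954 × 200%/6⌋ = $23,651. Book value $47,303.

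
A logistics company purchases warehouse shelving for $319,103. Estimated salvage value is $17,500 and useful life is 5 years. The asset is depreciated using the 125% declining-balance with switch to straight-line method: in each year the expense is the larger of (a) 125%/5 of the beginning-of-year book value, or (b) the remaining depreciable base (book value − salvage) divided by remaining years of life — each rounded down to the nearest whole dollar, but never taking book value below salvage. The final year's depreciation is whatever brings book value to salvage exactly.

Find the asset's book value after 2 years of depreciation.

Depreciable base = $319,103 − $17,500 = $301,603.
Year 1: DB = ⌊$319,103 × 125%/5⌋ = $79,775; SL = ⌊$301,603/5⌋ = $60,320 → take DB $79,775. Book value $239,328.
Year 2: DB = ⌊$239,328 × 125%/5⌋ = $59,832; SL = ⌊$221,828/4⌋ = $55,457 → take DB $59,832. Book value $179,496.

$179,496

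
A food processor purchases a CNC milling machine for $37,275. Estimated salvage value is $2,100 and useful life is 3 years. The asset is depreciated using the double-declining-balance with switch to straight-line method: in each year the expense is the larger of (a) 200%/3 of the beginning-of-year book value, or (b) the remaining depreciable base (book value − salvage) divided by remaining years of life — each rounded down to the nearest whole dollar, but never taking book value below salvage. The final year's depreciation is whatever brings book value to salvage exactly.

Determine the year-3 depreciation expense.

Depreciable base = $37,275 − $2,100 = $35,175.
Year 1: DB = ⌊$37,275 × 200%/3⌋ = $24,850; SL = ⌊$35,175/3⌋ = $11,725 → take DB $24,850. Book value $12,425.
Year 2: DB = ⌊$12,425 × 200%/3⌋ = $8,283; SL = ⌊$10,325/2⌋ = $5,162 → take DB $8,283. Book value $4,142.
Year 3 (final): $4,142 − $2,100 = $2,042. Book value $2,100.

$2,042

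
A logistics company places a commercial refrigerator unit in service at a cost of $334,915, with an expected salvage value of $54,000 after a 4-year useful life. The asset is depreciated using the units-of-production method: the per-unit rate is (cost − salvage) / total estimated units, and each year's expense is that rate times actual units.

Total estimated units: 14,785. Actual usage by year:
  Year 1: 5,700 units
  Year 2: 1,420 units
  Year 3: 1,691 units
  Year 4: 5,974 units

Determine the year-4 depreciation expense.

$113,506

Depreciable base = $334,915 − $54,000 = $280,915.
Rate = $280,915 / 14,785 units = $19 per unit.
Year 1: 5,700 × $19 = $108,300. Book value $226,615.
Year 2: 1,420 × $19 = $26,980. Book value $199,635.
Year 3: 1,691 × $19 = $32,129. Book value $167,506.
Year 4: 5,974 × $19 = $113,506. Book value $54,000.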